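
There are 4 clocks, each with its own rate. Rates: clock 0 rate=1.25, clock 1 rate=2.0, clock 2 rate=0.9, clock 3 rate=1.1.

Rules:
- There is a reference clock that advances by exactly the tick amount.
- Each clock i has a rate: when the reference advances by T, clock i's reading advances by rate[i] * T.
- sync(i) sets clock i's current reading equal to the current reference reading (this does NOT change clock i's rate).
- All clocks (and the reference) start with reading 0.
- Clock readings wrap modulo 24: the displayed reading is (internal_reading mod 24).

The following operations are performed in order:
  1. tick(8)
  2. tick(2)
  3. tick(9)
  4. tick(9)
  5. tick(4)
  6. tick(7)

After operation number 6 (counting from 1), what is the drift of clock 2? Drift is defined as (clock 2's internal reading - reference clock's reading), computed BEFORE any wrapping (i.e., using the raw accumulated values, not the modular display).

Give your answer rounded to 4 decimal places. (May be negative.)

After op 1 tick(8): ref=8.0000 raw=[10.0000 16.0000 7.2000 8.8000]
After op 2 tick(2): ref=10.0000 raw=[12.5000 20.0000 9.0000 11.0000]
After op 3 tick(9): ref=19.0000 raw=[23.7500 38.0000 17.1000 20.9000]
After op 4 tick(9): ref=28.0000 raw=[35.0000 56.0000 25.2000 30.8000]
After op 5 tick(4): ref=32.0000 raw=[40.0000 64.0000 28.8000 35.2000]
After op 6 tick(7): ref=39.0000 raw=[48.7500 78.0000 35.1000 42.9000]
Drift of clock 2 after op 6: 35.1000 - 39.0000 = -3.9000

Answer: -3.9000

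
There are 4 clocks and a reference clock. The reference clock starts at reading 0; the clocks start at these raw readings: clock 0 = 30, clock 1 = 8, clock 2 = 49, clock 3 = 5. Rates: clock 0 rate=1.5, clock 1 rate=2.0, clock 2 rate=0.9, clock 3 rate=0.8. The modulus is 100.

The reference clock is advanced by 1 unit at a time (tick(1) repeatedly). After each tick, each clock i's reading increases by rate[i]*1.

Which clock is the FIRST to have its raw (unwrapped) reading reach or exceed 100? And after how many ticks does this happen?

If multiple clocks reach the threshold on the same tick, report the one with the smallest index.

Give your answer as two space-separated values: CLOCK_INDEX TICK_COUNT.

Answer: 1 46

Derivation:
clock 0: start=30, rate=1.5, needs 100-30 = 70; ticks = ceil(70/1.5) = ceil(46.6667) = 47; reading at tick 47 = 30 + 1.5*47 = 100.5000
clock 1: start=8, rate=2.0, needs 100-8 = 92; ticks = ceil(92/2.0) = ceil(46.0000) = 46; reading at tick 46 = 8 + 2.0*46 = 100.0000
clock 2: start=49, rate=0.9, needs 100-49 = 51; ticks = ceil(51/0.9) = ceil(56.6667) = 57; reading at tick 57 = 49 + 0.9*57 = 100.3000
clock 3: start=5, rate=0.8, needs 100-5 = 95; ticks = ceil(95/0.8) = ceil(118.7500) = 119; reading at tick 119 = 5 + 0.8*119 = 100.2000
Minimum tick count = 46; winners = [1]; smallest index = 1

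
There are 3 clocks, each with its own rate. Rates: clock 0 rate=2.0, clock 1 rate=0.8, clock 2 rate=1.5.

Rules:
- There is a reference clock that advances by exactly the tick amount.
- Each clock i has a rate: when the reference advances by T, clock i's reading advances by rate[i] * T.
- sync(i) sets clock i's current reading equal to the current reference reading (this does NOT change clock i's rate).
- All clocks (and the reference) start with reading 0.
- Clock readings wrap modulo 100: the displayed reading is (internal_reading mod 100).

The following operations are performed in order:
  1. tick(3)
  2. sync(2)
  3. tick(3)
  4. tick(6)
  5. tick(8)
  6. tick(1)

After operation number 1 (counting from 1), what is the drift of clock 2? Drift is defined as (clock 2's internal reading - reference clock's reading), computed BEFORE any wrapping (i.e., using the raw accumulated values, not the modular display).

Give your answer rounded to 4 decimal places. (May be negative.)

Answer: 1.5000

Derivation:
After op 1 tick(3): ref=3.0000 raw=[6.0000 2.4000 4.5000]
Drift of clock 2 after op 1: 4.5000 - 3.0000 = 1.5000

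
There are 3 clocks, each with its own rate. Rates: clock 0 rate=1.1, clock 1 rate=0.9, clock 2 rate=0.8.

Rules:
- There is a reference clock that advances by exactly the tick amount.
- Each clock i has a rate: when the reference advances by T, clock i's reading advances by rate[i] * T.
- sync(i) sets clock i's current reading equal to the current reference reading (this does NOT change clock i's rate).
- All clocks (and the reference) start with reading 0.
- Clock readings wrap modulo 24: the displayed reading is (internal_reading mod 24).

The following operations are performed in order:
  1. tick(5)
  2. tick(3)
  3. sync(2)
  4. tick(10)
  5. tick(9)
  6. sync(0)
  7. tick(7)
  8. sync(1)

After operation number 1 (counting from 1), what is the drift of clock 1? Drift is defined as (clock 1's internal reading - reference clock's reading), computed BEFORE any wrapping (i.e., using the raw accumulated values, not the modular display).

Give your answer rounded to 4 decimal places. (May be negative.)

After op 1 tick(5): ref=5.0000 raw=[5.5000 4.5000 4.0000]
Drift of clock 1 after op 1: 4.5000 - 5.0000 = -0.5000

Answer: -0.5000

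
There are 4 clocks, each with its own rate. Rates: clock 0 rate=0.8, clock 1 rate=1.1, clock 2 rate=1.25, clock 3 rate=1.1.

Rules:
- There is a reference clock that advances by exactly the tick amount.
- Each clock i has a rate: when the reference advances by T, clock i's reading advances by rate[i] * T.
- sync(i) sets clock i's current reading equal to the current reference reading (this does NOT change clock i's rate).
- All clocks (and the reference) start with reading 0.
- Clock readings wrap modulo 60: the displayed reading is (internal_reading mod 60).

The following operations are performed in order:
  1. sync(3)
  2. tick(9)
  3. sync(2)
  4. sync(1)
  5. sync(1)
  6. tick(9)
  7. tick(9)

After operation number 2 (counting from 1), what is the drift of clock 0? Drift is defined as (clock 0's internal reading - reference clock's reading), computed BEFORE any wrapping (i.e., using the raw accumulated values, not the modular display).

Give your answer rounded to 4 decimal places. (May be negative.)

After op 1 sync(3): ref=0.0000 raw=[0.0000 0.0000 0.0000 0.0000]
After op 2 tick(9): ref=9.0000 raw=[7.2000 9.9000 11.2500 9.9000]
Drift of clock 0 after op 2: 7.2000 - 9.0000 = -1.8000

Answer: -1.8000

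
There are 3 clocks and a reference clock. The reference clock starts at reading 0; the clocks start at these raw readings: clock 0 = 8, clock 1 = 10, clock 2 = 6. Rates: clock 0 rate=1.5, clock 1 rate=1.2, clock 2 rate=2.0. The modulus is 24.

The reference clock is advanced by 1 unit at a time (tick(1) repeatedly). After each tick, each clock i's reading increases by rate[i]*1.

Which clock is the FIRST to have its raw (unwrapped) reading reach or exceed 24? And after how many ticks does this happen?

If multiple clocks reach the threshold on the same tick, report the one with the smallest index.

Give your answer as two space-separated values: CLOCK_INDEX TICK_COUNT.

clock 0: start=8, rate=1.5, needs 24-8 = 16; ticks = ceil(16/1.5) = ceil(10.6667) = 11; reading at tick 11 = 8 + 1.5*11 = 24.5000
clock 1: start=10, rate=1.2, needs 24-10 = 14; ticks = ceil(14/1.2) = ceil(11.6667) = 12; reading at tick 12 = 10 + 1.2*12 = 24.4000
clock 2: start=6, rate=2.0, needs 24-6 = 18; ticks = ceil(18/2.0) = ceil(9.0000) = 9; reading at tick 9 = 6 + 2.0*9 = 24.0000
Minimum tick count = 9; winners = [2]; smallest index = 2

Answer: 2 9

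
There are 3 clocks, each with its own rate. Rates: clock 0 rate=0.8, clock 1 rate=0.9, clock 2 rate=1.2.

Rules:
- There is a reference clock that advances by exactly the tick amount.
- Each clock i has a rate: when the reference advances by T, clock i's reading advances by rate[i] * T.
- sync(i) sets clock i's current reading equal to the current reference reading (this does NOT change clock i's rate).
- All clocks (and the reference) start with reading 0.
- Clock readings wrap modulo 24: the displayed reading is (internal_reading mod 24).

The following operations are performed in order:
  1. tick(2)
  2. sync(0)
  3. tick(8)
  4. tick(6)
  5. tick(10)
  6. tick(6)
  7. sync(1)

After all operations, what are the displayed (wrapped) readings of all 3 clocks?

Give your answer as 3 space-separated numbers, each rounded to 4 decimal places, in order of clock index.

After op 1 tick(2): ref=2.0000 raw=[1.6000 1.8000 2.4000]
After op 2 sync(0): ref=2.0000 raw=[2.0000 1.8000 2.4000]
After op 3 tick(8): ref=10.0000 raw=[8.4000 9.0000 12.0000]
After op 4 tick(6): ref=16.0000 raw=[13.2000 14.4000 19.2000]
After op 5 tick(10): ref=26.0000 raw=[21.2000 23.4000 31.2000]
After op 6 tick(6): ref=32.0000 raw=[26.0000 28.8000 38.4000]
After op 7 sync(1): ref=32.0000 raw=[26.0000 32.0000 38.4000]
Wrap final raw readings (mod 24): 26.0000 mod 24 = 2.0000; 32.0000 mod 24 = 8.0000; 38.4000 mod 24 = 14.4000

Answer: 2.0000 8.0000 14.4000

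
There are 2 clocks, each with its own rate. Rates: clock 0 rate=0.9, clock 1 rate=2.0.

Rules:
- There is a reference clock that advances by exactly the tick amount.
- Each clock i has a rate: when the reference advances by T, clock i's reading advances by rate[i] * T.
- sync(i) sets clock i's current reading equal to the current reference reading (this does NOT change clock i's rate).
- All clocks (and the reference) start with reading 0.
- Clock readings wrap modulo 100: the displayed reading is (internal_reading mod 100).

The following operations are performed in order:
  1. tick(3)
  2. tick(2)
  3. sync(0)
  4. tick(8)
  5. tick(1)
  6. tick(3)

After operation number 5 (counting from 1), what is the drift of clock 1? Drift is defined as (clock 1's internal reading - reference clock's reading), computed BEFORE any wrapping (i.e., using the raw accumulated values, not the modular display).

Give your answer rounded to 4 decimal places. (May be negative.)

Answer: 14.0000

Derivation:
After op 1 tick(3): ref=3.0000 raw=[2.7000 6.0000]
After op 2 tick(2): ref=5.0000 raw=[4.5000 10.0000]
After op 3 sync(0): ref=5.0000 raw=[5.0000 10.0000]
After op 4 tick(8): ref=13.0000 raw=[12.2000 26.0000]
After op 5 tick(1): ref=14.0000 raw=[13.1000 28.0000]
Drift of clock 1 after op 5: 28.0000 - 14.0000 = 14.0000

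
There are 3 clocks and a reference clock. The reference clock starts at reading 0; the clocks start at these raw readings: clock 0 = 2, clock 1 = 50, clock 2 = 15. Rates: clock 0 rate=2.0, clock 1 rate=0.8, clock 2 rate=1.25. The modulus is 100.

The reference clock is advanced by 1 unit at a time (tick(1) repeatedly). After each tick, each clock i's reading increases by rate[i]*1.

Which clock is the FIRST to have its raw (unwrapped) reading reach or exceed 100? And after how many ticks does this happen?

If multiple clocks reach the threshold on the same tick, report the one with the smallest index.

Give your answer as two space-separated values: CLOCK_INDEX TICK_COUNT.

Answer: 0 49

Derivation:
clock 0: start=2, rate=2.0, needs 100-2 = 98; ticks = ceil(98/2.0) = ceil(49.0000) = 49; reading at tick 49 = 2 + 2.0*49 = 100.0000
clock 1: start=50, rate=0.8, needs 100-50 = 50; ticks = ceil(50/0.8) = ceil(62.5000) = 63; reading at tick 63 = 50 + 0.8*63 = 100.4000
clock 2: start=15, rate=1.25, needs 100-15 = 85; ticks = ceil(85/1.25) = ceil(68.0000) = 68; reading at tick 68 = 15 + 1.25*68 = 100.0000
Minimum tick count = 49; winners = [0]; smallest index = 0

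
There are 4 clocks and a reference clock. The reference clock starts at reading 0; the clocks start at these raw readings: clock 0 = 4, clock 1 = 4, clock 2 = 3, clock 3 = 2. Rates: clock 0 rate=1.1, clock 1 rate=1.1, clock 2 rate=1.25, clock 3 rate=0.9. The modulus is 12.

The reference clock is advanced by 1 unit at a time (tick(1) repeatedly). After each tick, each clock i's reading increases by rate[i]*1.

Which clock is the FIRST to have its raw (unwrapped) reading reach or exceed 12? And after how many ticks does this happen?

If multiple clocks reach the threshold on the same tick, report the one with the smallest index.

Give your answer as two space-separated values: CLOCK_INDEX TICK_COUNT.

clock 0: start=4, rate=1.1, needs 12-4 = 8; ticks = ceil(8/1.1) = ceil(7.2727) = 8; reading at tick 8 = 4 + 1.1*8 = 12.8000
clock 1: start=4, rate=1.1, needs 12-4 = 8; ticks = ceil(8/1.1) = ceil(7.2727) = 8; reading at tick 8 = 4 + 1.1*8 = 12.8000
clock 2: start=3, rate=1.25, needs 12-3 = 9; ticks = ceil(9/1.25) = ceil(7.2000) = 8; reading at tick 8 = 3 + 1.25*8 = 13.0000
clock 3: start=2, rate=0.9, needs 12-2 = 10; ticks = ceil(10/0.9) = ceil(11.1111) = 12; reading at tick 12 = 2 + 0.9*12 = 12.8000
Minimum tick count = 8; winners = [0, 1, 2]; smallest index = 0

Answer: 0 8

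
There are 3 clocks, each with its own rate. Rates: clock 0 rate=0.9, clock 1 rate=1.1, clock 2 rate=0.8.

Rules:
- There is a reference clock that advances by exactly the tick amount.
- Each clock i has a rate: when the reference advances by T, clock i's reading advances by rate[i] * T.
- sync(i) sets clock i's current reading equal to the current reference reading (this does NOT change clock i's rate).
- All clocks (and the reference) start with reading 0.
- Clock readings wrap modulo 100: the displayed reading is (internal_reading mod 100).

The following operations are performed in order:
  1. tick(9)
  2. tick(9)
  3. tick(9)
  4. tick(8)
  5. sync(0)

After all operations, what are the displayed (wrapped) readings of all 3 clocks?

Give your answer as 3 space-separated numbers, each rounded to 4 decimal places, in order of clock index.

After op 1 tick(9): ref=9.0000 raw=[8.1000 9.9000 7.2000]
After op 2 tick(9): ref=18.0000 raw=[16.2000 19.8000 14.4000]
After op 3 tick(9): ref=27.0000 raw=[24.3000 29.7000 21.6000]
After op 4 tick(8): ref=35.0000 raw=[31.5000 38.5000 28.0000]
After op 5 sync(0): ref=35.0000 raw=[35.0000 38.5000 28.0000]
Wrap final raw readings (mod 100): 35.0000 mod 100 = 35.0000; 38.5000 mod 100 = 38.5000; 28.0000 mod 100 = 28.0000

Answer: 35.0000 38.5000 28.0000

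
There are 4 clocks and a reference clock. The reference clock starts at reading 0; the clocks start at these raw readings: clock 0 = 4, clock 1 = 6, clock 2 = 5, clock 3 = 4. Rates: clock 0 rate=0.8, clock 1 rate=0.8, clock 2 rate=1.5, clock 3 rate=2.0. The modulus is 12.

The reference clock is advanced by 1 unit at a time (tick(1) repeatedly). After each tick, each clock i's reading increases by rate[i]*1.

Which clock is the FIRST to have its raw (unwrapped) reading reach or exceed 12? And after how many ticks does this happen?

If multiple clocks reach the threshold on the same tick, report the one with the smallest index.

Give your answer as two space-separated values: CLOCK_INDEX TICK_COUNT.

clock 0: start=4, rate=0.8, needs 12-4 = 8; ticks = ceil(8/0.8) = ceil(10.0000) = 10; reading at tick 10 = 4 + 0.8*10 = 12.0000
clock 1: start=6, rate=0.8, needs 12-6 = 6; ticks = ceil(6/0.8) = ceil(7.5000) = 8; reading at tick 8 = 6 + 0.8*8 = 12.4000
clock 2: start=5, rate=1.5, needs 12-5 = 7; ticks = ceil(7/1.5) = ceil(4.6667) = 5; reading at tick 5 = 5 + 1.5*5 = 12.5000
clock 3: start=4, rate=2.0, needs 12-4 = 8; ticks = ceil(8/2.0) = ceil(4.0000) = 4; reading at tick 4 = 4 + 2.0*4 = 12.0000
Minimum tick count = 4; winners = [3]; smallest index = 3

Answer: 3 4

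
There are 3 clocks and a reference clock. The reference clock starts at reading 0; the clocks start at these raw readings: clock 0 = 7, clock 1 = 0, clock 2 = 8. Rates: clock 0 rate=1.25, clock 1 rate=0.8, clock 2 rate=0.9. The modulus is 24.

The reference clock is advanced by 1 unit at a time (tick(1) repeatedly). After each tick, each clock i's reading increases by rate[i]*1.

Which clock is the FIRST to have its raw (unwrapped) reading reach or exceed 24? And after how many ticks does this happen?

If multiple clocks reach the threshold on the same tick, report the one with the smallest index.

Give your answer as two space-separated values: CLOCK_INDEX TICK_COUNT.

Answer: 0 14

Derivation:
clock 0: start=7, rate=1.25, needs 24-7 = 17; ticks = ceil(17/1.25) = ceil(13.6000) = 14; reading at tick 14 = 7 + 1.25*14 = 24.5000
clock 1: start=0, rate=0.8, needs 24-0 = 24; ticks = ceil(24/0.8) = ceil(30.0000) = 30; reading at tick 30 = 0 + 0.8*30 = 24.0000
clock 2: start=8, rate=0.9, needs 24-8 = 16; ticks = ceil(16/0.9) = ceil(17.7778) = 18; reading at tick 18 = 8 + 0.9*18 = 24.2000
Minimum tick count = 14; winners = [0]; smallest index = 0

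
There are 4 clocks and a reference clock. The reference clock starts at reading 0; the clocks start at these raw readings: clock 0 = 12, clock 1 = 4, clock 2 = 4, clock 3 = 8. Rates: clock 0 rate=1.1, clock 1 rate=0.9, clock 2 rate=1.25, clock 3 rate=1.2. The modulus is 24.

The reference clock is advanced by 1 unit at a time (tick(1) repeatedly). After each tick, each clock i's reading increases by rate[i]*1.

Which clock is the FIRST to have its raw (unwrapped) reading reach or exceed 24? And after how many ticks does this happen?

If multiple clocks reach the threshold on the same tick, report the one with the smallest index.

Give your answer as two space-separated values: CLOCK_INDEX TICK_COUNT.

Answer: 0 11

Derivation:
clock 0: start=12, rate=1.1, needs 24-12 = 12; ticks = ceil(12/1.1) = ceil(10.9091) = 11; reading at tick 11 = 12 + 1.1*11 = 24.1000
clock 1: start=4, rate=0.9, needs 24-4 = 20; ticks = ceil(20/0.9) = ceil(22.2222) = 23; reading at tick 23 = 4 + 0.9*23 = 24.7000
clock 2: start=4, rate=1.25, needs 24-4 = 20; ticks = ceil(20/1.25) = ceil(16.0000) = 16; reading at tick 16 = 4 + 1.25*16 = 24.0000
clock 3: start=8, rate=1.2, needs 24-8 = 16; ticks = ceil(16/1.2) = ceil(13.3333) = 14; reading at tick 14 = 8 + 1.2*14 = 24.8000
Minimum tick count = 11; winners = [0]; smallest index = 0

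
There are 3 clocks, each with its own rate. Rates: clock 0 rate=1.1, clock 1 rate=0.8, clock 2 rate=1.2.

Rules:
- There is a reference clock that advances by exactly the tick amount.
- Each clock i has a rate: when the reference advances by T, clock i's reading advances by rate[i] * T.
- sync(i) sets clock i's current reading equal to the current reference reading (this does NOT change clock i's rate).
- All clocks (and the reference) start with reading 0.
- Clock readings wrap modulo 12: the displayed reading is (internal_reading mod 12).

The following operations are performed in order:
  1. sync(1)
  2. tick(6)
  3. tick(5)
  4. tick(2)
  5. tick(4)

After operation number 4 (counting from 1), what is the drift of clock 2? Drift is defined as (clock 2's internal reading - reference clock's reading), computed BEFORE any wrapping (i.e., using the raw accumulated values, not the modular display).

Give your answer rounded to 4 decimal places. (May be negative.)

Answer: 2.6000

Derivation:
After op 1 sync(1): ref=0.0000 raw=[0.0000 0.0000 0.0000]
After op 2 tick(6): ref=6.0000 raw=[6.6000 4.8000 7.2000]
After op 3 tick(5): ref=11.0000 raw=[12.1000 8.8000 13.2000]
After op 4 tick(2): ref=13.0000 raw=[14.3000 10.4000 15.6000]
Drift of clock 2 after op 4: 15.6000 - 13.0000 = 2.6000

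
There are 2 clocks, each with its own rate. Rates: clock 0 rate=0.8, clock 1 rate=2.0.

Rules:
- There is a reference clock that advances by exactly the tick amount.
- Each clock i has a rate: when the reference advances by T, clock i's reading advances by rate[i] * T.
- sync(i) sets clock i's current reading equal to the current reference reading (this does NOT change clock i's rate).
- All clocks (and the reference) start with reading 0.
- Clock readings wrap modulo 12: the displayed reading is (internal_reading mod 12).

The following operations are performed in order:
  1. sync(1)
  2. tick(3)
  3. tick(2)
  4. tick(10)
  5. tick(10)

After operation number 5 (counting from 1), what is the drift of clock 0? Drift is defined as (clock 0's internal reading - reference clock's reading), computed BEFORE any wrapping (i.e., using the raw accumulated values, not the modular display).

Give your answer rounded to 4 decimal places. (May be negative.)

After op 1 sync(1): ref=0.0000 raw=[0.0000 0.0000]
After op 2 tick(3): ref=3.0000 raw=[2.4000 6.0000]
After op 3 tick(2): ref=5.0000 raw=[4.0000 10.0000]
After op 4 tick(10): ref=15.0000 raw=[12.0000 30.0000]
After op 5 tick(10): ref=25.0000 raw=[20.0000 50.0000]
Drift of clock 0 after op 5: 20.0000 - 25.0000 = -5.0000

Answer: -5.0000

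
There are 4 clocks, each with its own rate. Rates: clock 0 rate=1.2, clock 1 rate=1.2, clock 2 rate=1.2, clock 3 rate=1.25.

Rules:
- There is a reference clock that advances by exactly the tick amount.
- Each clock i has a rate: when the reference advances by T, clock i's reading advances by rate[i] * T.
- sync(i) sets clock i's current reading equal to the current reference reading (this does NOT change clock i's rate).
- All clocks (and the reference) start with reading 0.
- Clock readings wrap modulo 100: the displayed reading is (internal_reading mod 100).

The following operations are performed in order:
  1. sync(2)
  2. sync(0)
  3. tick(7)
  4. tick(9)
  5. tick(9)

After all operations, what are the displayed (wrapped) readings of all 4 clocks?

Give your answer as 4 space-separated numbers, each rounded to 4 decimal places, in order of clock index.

Answer: 30.0000 30.0000 30.0000 31.2500

Derivation:
After op 1 sync(2): ref=0.0000 raw=[0.0000 0.0000 0.0000 0.0000]
After op 2 sync(0): ref=0.0000 raw=[0.0000 0.0000 0.0000 0.0000]
After op 3 tick(7): ref=7.0000 raw=[8.4000 8.4000 8.4000 8.7500]
After op 4 tick(9): ref=16.0000 raw=[19.2000 19.2000 19.2000 20.0000]
After op 5 tick(9): ref=25.0000 raw=[30.0000 30.0000 30.0000 31.2500]
Wrap final raw readings (mod 100): 30.0000 mod 100 = 30.0000; 30.0000 mod 100 = 30.0000; 30.0000 mod 100 = 30.0000; 31.2500 mod 100 = 31.2500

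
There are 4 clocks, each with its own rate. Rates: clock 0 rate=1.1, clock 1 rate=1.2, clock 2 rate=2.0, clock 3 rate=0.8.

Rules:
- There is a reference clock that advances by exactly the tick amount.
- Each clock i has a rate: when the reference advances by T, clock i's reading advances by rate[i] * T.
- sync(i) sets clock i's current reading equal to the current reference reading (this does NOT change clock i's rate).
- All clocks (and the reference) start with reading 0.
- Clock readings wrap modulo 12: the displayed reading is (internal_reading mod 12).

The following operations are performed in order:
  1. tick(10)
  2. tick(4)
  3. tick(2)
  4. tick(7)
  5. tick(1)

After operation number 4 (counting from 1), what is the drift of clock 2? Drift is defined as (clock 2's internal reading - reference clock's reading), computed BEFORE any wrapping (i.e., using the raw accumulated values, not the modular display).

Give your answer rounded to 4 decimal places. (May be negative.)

Answer: 23.0000

Derivation:
After op 1 tick(10): ref=10.0000 raw=[11.0000 12.0000 20.0000 8.0000]
After op 2 tick(4): ref=14.0000 raw=[15.4000 16.8000 28.0000 11.2000]
After op 3 tick(2): ref=16.0000 raw=[17.6000 19.2000 32.0000 12.8000]
After op 4 tick(7): ref=23.0000 raw=[25.3000 27.6000 46.0000 18.4000]
Drift of clock 2 after op 4: 46.0000 - 23.0000 = 23.0000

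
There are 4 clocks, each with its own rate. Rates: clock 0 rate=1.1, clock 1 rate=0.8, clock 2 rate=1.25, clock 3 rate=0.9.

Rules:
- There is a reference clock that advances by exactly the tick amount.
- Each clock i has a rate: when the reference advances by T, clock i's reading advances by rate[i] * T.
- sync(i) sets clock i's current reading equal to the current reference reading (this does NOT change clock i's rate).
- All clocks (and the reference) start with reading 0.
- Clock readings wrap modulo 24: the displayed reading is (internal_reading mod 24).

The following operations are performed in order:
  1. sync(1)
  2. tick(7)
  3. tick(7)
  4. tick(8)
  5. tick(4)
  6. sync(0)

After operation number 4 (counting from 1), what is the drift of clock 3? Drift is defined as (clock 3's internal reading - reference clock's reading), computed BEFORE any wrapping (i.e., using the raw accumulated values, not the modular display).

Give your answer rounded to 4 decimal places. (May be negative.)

After op 1 sync(1): ref=0.0000 raw=[0.0000 0.0000 0.0000 0.0000]
After op 2 tick(7): ref=7.0000 raw=[7.7000 5.6000 8.7500 6.3000]
After op 3 tick(7): ref=14.0000 raw=[15.4000 11.2000 17.5000 12.6000]
After op 4 tick(8): ref=22.0000 raw=[24.2000 17.6000 27.5000 19.8000]
Drift of clock 3 after op 4: 19.8000 - 22.0000 = -2.2000

Answer: -2.2000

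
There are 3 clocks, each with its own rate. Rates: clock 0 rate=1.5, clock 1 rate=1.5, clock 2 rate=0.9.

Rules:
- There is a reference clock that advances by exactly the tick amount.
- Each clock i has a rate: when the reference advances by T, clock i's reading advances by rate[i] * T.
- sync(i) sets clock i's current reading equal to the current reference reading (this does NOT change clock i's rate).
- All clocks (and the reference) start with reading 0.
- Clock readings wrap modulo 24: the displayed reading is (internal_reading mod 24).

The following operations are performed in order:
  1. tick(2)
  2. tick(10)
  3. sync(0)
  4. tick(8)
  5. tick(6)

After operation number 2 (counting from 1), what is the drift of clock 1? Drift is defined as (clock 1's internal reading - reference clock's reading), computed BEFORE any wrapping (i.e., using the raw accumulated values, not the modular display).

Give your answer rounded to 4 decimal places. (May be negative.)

Answer: 6.0000

Derivation:
After op 1 tick(2): ref=2.0000 raw=[3.0000 3.0000 1.8000]
After op 2 tick(10): ref=12.0000 raw=[18.0000 18.0000 10.8000]
Drift of clock 1 after op 2: 18.0000 - 12.0000 = 6.0000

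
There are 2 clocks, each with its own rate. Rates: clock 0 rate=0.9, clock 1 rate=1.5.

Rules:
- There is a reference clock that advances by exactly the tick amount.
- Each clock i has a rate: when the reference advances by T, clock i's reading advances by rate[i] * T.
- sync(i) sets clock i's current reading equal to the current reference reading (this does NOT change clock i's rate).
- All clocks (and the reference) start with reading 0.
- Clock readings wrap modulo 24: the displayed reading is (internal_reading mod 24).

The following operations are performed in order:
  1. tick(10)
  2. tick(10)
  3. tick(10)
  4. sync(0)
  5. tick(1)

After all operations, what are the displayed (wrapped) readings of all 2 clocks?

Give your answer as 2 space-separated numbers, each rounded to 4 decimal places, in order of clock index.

After op 1 tick(10): ref=10.0000 raw=[9.0000 15.0000]
After op 2 tick(10): ref=20.0000 raw=[18.0000 30.0000]
After op 3 tick(10): ref=30.0000 raw=[27.0000 45.0000]
After op 4 sync(0): ref=30.0000 raw=[30.0000 45.0000]
After op 5 tick(1): ref=31.0000 raw=[30.9000 46.5000]
Wrap final raw readings (mod 24): 30.9000 mod 24 = 6.9000; 46.5000 mod 24 = 22.5000

Answer: 6.9000 22.5000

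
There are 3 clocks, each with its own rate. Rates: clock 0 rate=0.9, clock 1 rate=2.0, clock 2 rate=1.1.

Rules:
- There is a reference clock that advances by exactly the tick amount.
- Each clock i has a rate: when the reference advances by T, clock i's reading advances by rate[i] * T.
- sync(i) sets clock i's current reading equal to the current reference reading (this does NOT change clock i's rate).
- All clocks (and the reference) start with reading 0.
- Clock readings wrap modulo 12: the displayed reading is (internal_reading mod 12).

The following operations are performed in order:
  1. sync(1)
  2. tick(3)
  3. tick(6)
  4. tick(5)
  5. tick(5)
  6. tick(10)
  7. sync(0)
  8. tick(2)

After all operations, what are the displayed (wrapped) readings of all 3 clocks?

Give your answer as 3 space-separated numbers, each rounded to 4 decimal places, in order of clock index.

Answer: 6.8000 2.0000 10.1000

Derivation:
After op 1 sync(1): ref=0.0000 raw=[0.0000 0.0000 0.0000]
After op 2 tick(3): ref=3.0000 raw=[2.7000 6.0000 3.3000]
After op 3 tick(6): ref=9.0000 raw=[8.1000 18.0000 9.9000]
After op 4 tick(5): ref=14.0000 raw=[12.6000 28.0000 15.4000]
After op 5 tick(5): ref=19.0000 raw=[17.1000 38.0000 20.9000]
After op 6 tick(10): ref=29.0000 raw=[26.1000 58.0000 31.9000]
After op 7 sync(0): ref=29.0000 raw=[29.0000 58.0000 31.9000]
After op 8 tick(2): ref=31.0000 raw=[30.8000 62.0000 34.1000]
Wrap final raw readings (mod 12): 30.8000 mod 12 = 6.8000; 62.0000 mod 12 = 2.0000; 34.1000 mod 12 = 10.1000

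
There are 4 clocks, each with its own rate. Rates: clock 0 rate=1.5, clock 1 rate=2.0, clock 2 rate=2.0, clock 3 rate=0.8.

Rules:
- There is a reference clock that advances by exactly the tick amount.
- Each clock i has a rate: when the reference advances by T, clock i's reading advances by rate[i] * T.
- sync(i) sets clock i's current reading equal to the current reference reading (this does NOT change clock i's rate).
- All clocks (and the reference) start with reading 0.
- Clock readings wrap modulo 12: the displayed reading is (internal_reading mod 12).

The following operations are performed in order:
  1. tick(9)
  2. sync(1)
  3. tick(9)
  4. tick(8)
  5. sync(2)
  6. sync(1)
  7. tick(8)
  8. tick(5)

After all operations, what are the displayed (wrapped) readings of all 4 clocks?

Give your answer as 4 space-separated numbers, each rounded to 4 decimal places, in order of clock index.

Answer: 10.5000 4.0000 4.0000 7.2000

Derivation:
After op 1 tick(9): ref=9.0000 raw=[13.5000 18.0000 18.0000 7.2000]
After op 2 sync(1): ref=9.0000 raw=[13.5000 9.0000 18.0000 7.2000]
After op 3 tick(9): ref=18.0000 raw=[27.0000 27.0000 36.0000 14.4000]
After op 4 tick(8): ref=26.0000 raw=[39.0000 43.0000 52.0000 20.8000]
After op 5 sync(2): ref=26.0000 raw=[39.0000 43.0000 26.0000 20.8000]
After op 6 sync(1): ref=26.0000 raw=[39.0000 26.0000 26.0000 20.8000]
After op 7 tick(8): ref=34.0000 raw=[51.0000 42.0000 42.0000 27.2000]
After op 8 tick(5): ref=39.0000 raw=[58.5000 52.0000 52.0000 31.2000]
Wrap final raw readings (mod 12): 58.5000 mod 12 = 10.5000; 52.0000 mod 12 = 4.0000; 52.0000 mod 12 = 4.0000; 31.2000 mod 12 = 7.2000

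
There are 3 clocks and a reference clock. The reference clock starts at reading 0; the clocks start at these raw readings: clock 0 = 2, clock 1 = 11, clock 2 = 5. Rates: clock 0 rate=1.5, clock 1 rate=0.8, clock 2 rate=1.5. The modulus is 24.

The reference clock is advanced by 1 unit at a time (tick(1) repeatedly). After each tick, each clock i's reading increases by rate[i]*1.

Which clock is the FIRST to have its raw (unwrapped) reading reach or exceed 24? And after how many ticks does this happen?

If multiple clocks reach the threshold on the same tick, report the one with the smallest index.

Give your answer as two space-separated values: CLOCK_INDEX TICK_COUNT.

clock 0: start=2, rate=1.5, needs 24-2 = 22; ticks = ceil(22/1.5) = ceil(14.6667) = 15; reading at tick 15 = 2 + 1.5*15 = 24.5000
clock 1: start=11, rate=0.8, needs 24-11 = 13; ticks = ceil(13/0.8) = ceil(16.2500) = 17; reading at tick 17 = 11 + 0.8*17 = 24.6000
clock 2: start=5, rate=1.5, needs 24-5 = 19; ticks = ceil(19/1.5) = ceil(12.6667) = 13; reading at tick 13 = 5 + 1.5*13 = 24.5000
Minimum tick count = 13; winners = [2]; smallest index = 2

Answer: 2 13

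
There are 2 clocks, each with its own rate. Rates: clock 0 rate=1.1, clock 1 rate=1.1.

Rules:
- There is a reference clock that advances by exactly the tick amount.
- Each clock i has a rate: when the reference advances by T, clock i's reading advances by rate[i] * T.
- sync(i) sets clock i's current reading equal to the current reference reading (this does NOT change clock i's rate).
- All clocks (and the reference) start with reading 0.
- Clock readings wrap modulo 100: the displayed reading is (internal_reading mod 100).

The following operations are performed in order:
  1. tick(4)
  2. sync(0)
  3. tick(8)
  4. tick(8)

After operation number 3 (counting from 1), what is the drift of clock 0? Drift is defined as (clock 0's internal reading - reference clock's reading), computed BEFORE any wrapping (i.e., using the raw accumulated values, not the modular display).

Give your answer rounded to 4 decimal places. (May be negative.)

After op 1 tick(4): ref=4.0000 raw=[4.4000 4.4000]
After op 2 sync(0): ref=4.0000 raw=[4.0000 4.4000]
After op 3 tick(8): ref=12.0000 raw=[12.8000 13.2000]
Drift of clock 0 after op 3: 12.8000 - 12.0000 = 0.8000

Answer: 0.8000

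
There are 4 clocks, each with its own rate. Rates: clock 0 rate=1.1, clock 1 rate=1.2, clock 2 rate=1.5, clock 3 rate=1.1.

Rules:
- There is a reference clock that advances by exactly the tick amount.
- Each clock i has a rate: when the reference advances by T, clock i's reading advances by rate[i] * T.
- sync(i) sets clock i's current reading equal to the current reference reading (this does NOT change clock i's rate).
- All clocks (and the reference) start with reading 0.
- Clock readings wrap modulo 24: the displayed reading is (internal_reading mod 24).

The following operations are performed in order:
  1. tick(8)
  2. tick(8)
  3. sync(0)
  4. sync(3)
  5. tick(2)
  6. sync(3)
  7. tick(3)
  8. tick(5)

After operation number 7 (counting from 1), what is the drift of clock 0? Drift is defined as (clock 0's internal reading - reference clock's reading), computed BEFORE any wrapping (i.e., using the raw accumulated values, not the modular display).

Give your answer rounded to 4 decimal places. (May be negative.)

Answer: 0.5000

Derivation:
After op 1 tick(8): ref=8.0000 raw=[8.8000 9.6000 12.0000 8.8000]
After op 2 tick(8): ref=16.0000 raw=[17.6000 19.2000 24.0000 17.6000]
After op 3 sync(0): ref=16.0000 raw=[16.0000 19.2000 24.0000 17.6000]
After op 4 sync(3): ref=16.0000 raw=[16.0000 19.2000 24.0000 16.0000]
After op 5 tick(2): ref=18.0000 raw=[18.2000 21.6000 27.0000 18.2000]
After op 6 sync(3): ref=18.0000 raw=[18.2000 21.6000 27.0000 18.0000]
After op 7 tick(3): ref=21.0000 raw=[21.5000 25.2000 31.5000 21.3000]
Drift of clock 0 after op 7: 21.5000 - 21.0000 = 0.5000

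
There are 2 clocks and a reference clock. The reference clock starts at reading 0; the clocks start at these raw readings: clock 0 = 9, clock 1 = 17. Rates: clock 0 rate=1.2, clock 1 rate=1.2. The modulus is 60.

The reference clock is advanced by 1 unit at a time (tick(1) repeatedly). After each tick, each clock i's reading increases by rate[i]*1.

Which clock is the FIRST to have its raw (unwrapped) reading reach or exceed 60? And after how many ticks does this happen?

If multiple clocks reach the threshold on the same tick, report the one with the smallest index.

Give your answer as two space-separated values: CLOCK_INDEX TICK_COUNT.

Answer: 1 36

Derivation:
clock 0: start=9, rate=1.2, needs 60-9 = 51; ticks = ceil(51/1.2) = ceil(42.5000) = 43; reading at tick 43 = 9 + 1.2*43 = 60.6000
clock 1: start=17, rate=1.2, needs 60-17 = 43; ticks = ceil(43/1.2) = ceil(35.8333) = 36; reading at tick 36 = 17 + 1.2*36 = 60.2000
Minimum tick count = 36; winners = [1]; smallest index = 1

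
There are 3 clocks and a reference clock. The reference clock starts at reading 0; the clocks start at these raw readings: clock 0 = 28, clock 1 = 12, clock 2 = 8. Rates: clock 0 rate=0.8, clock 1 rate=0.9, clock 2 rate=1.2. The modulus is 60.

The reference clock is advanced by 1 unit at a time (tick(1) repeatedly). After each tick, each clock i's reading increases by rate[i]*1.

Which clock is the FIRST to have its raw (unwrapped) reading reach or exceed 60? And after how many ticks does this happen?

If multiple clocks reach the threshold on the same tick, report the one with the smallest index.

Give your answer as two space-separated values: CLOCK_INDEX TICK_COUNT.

clock 0: start=28, rate=0.8, needs 60-28 = 32; ticks = ceil(32/0.8) = ceil(40.0000) = 40; reading at tick 40 = 28 + 0.8*40 = 60.0000
clock 1: start=12, rate=0.9, needs 60-12 = 48; ticks = ceil(48/0.9) = ceil(53.3333) = 54; reading at tick 54 = 12 + 0.9*54 = 60.6000
clock 2: start=8, rate=1.2, needs 60-8 = 52; ticks = ceil(52/1.2) = ceil(43.3333) = 44; reading at tick 44 = 8 + 1.2*44 = 60.8000
Minimum tick count = 40; winners = [0]; smallest index = 0

Answer: 0 40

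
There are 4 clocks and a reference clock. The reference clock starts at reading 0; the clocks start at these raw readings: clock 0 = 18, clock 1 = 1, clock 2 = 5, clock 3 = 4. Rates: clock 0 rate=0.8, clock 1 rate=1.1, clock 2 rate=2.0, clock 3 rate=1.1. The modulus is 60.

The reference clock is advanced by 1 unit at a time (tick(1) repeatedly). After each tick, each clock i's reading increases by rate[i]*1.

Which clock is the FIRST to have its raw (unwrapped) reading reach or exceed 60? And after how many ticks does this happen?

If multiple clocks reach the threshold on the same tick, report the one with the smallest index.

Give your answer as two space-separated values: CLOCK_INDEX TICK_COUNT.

Answer: 2 28

Derivation:
clock 0: start=18, rate=0.8, needs 60-18 = 42; ticks = ceil(42/0.8) = ceil(52.5000) = 53; reading at tick 53 = 18 + 0.8*53 = 60.4000
clock 1: start=1, rate=1.1, needs 60-1 = 59; ticks = ceil(59/1.1) = ceil(53.6364) = 54; reading at tick 54 = 1 + 1.1*54 = 60.4000
clock 2: start=5, rate=2.0, needs 60-5 = 55; ticks = ceil(55/2.0) = ceil(27.5000) = 28; reading at tick 28 = 5 + 2.0*28 = 61.0000
clock 3: start=4, rate=1.1, needs 60-4 = 56; ticks = ceil(56/1.1) = ceil(50.9091) = 51; reading at tick 51 = 4 + 1.1*51 = 60.1000
Minimum tick count = 28; winners = [2]; smallest index = 2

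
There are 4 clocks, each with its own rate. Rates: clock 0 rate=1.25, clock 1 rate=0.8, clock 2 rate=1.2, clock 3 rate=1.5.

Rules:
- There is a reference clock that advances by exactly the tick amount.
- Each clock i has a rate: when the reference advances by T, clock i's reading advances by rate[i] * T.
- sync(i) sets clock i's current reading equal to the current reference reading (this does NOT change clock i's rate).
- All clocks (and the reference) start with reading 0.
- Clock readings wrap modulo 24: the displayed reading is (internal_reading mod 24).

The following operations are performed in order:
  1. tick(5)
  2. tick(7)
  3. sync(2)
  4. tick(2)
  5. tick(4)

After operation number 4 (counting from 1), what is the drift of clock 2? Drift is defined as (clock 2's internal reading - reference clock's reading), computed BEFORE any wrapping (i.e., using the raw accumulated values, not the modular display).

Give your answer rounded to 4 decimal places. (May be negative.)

Answer: 0.4000

Derivation:
After op 1 tick(5): ref=5.0000 raw=[6.2500 4.0000 6.0000 7.5000]
After op 2 tick(7): ref=12.0000 raw=[15.0000 9.6000 14.4000 18.0000]
After op 3 sync(2): ref=12.0000 raw=[15.0000 9.6000 12.0000 18.0000]
After op 4 tick(2): ref=14.0000 raw=[17.5000 11.2000 14.4000 21.0000]
Drift of clock 2 after op 4: 14.4000 - 14.0000 = 0.4000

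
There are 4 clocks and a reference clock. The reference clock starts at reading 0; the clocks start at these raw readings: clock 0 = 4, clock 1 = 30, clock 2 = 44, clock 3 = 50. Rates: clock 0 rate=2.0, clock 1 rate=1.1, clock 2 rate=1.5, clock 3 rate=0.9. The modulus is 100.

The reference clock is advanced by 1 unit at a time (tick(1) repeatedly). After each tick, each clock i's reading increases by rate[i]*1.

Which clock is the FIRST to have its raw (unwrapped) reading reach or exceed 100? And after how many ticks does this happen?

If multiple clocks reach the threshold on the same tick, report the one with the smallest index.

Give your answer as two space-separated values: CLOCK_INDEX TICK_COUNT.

Answer: 2 38

Derivation:
clock 0: start=4, rate=2.0, needs 100-4 = 96; ticks = ceil(96/2.0) = ceil(48.0000) = 48; reading at tick 48 = 4 + 2.0*48 = 100.0000
clock 1: start=30, rate=1.1, needs 100-30 = 70; ticks = ceil(70/1.1) = ceil(63.6364) = 64; reading at tick 64 = 30 + 1.1*64 = 100.4000
clock 2: start=44, rate=1.5, needs 100-44 = 56; ticks = ceil(56/1.5) = ceil(37.3333) = 38; reading at tick 38 = 44 + 1.5*38 = 101.0000
clock 3: start=50, rate=0.9, needs 100-50 = 50; ticks = ceil(50/0.9) = ceil(55.5556) = 56; reading at tick 56 = 50 + 0.9*56 = 100.4000
Minimum tick count = 38; winners = [2]; smallest index = 2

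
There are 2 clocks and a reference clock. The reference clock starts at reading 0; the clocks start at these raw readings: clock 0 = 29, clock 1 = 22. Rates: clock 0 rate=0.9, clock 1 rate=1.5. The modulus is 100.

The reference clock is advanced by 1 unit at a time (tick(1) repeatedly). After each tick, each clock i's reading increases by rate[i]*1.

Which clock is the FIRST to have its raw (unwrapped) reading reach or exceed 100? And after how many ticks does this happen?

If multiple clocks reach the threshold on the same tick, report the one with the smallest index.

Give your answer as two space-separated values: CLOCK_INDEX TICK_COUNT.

clock 0: start=29, rate=0.9, needs 100-29 = 71; ticks = ceil(71/0.9) = ceil(78.8889) = 79; reading at tick 79 = 29 + 0.9*79 = 100.1000
clock 1: start=22, rate=1.5, needs 100-22 = 78; ticks = ceil(78/1.5) = ceil(52.0000) = 52; reading at tick 52 = 22 + 1.5*52 = 100.0000
Minimum tick count = 52; winners = [1]; smallest index = 1

Answer: 1 52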